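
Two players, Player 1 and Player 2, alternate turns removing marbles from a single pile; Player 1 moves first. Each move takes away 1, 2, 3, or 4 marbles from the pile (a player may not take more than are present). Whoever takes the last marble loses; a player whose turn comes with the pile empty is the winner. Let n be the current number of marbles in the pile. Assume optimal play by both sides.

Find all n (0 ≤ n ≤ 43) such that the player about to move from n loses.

1, 6, 11, 16, 21, 26, 31, 36, 41

Classify positions by backward induction: terminal positions (no move available) are W. From any other position, the mover wins iff some move reaches an L.
n=0: no move; the opponent has just taken the last marble and therefore loses → W
n=1: L (sole option 0(W) is W)
n=2: W (go to 1, an L position)
n=3: W (go to 1, an L position)
n=4: W (go to 1, an L position)
n=5: W (go to 1, an L position)
n=6: L (options 5(W), 4(W), 3(W), 2(W) are all W)
n=7: W (go to 6, an L position)
n=8: W (go to 6, an L position)
n=9: W (go to 6, an L position)
n=10: W (go to 6, an L position)
n=11: L (options 10(W), 9(W), 8(W), 7(W) are all W)
n=12: W (go to 11, an L position)
n=13: W (go to 11, an L position)
n=14: W (go to 11, an L position)
n=15: W (go to 11, an L position)
n=16: L (options 15(W), 14(W), 13(W), 12(W) are all W)
n=17: W (go to 16, an L position)
n=18: W (go to 16, an L position)
n=19: W (go to 16, an L position)
n=20: W (go to 16, an L position)
n=21: L (options 20(W), 19(W), 18(W), 17(W) are all W)
n=22: W (go to 21, an L position)
n=23: W (go to 21, an L position)
n=24: W (go to 21, an L position)
n=25: W (go to 21, an L position)
n=26: L (options 25(W), 24(W), 23(W), 22(W) are all W)
n=27: W (go to 26, an L position)
n=28: W (go to 26, an L position)
n=29: W (go to 26, an L position)
n=30: W (go to 26, an L position)
n=31: L (options 30(W), 29(W), 28(W), 27(W) are all W)
n=32: W (go to 31, an L position)
n=33: W (go to 31, an L position)
n=34: W (go to 31, an L position)
n=35: W (go to 31, an L position)
n=36: L (options 35(W), 34(W), 33(W), 32(W) are all W)
n=37: W (go to 36, an L position)
n=38: W (go to 36, an L position)
n=39: W (go to 36, an L position)
n=40: W (go to 36, an L position)
n=41: L (options 40(W), 39(W), 38(W), 37(W) are all W)
n=42: W (go to 41, an L position)
n=43: W (go to 41, an L position)
Reading off the rows marked L gives the requested list; there are 9 such values of n.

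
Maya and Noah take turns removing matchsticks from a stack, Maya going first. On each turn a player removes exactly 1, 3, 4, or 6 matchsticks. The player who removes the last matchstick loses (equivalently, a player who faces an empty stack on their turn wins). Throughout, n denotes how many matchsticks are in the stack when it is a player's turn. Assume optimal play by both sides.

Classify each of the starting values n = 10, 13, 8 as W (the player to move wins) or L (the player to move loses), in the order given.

Work bottom-up. With no move the player to move wins. Otherwise the position is W if at least one move leads to an L position for the opponent, and L if every move leads to a W.
n=0: no move; the opponent has just taken the last matchstick and therefore loses → W
n=1: only reaches 0(W), which is W → L
n=2: reaches L-position 1 → W
n=3: only reaches 2(W), 0(W), all W → L
n=4: reaches L-position 3 → W
n=5: reaches L-position 1 → W
n=6: reaches L-position 3 → W
n=7: reaches L-position 3 → W
n=8: only reaches 7(W), 5(W), 4(W), 2(W), all W → L
n=9: reaches L-position 8 → W
n=10: only reaches 9(W), 7(W), 6(W), 4(W), all W → L
n=11: reaches L-position 10 → W
n=12: reaches L-position 8 → W
n=13: reaches L-position 10 → W

10: L, 13: W, 8: L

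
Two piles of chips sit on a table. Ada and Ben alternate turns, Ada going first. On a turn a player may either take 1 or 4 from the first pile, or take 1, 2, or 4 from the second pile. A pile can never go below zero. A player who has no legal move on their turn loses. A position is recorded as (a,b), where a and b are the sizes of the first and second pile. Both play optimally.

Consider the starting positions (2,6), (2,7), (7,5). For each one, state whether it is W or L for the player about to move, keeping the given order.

Positions with no move are L. A position that does have a move is losing for the player to move precisely when every available move leads to a winning position for the opponent. Fill in the labels:
No move ever increases a pile, so every position that can arise here has a ≤ 7 and b ≤ 7; it is enough to label the cells with 0 ≤ a ≤ 7 and 0 ≤ b ≤ 7.
Every move lowers a or b (never raises either), so fill the grid row by row in increasing a, and left to right within a row: each cell's successors are then already labelled.
      b=0  b=1  b=2  b=3  b=4  b=5  b=6  b=7
a=0:    L    W    W    L    W    W    L    W
a=1:    W    L    W    W    L    W    W    L
a=2:    L    W    W    L    W    W    L    W
a=3:    W    L    W    W    L    W    W    L
a=4:    W    W    L    W    W    L    W    W
a=5:    L    W    W    L    W    W    L    W
a=6:    W    L    W    W    L    W    W    L
a=7:    L    W    W    L    W    W    L    W
Cells with no legal move (terminal, hence L): (0,0).
The remaining L cells, each justified by listing all of its moves:
(0,3): only reaches (0,2)(W), (0,1)(W), all W → L
(0,6): only reaches (0,5)(W), (0,4)(W), (0,2)(W), all W → L
(1,1): only reaches (0,1)(W), (1,0)(W), all W → L
(1,4): only reaches (0,4)(W), (1,3)(W), (1,2)(W), (1,0)(W), all W → L
(1,7): only reaches (0,7)(W), (1,6)(W), (1,5)(W), (1,3)(W), all W → L
(2,0): only reaches (1,0)(W), which is W → L
(2,3): only reaches (1,3)(W), (2,2)(W), (2,1)(W), all W → L
(2,6): only reaches (1,6)(W), (2,5)(W), (2,4)(W), (2,2)(W), all W → L
(3,1): only reaches (2,1)(W), (3,0)(W), all W → L
(3,4): only reaches (2,4)(W), (3,3)(W), (3,2)(W), (3,0)(W), all W → L
(3,7): only reaches (2,7)(W), (3,6)(W), (3,5)(W), (3,3)(W), all W → L
(4,2): only reaches (3,2)(W), (0,2)(W), (4,1)(W), (4,0)(W), all W → L
(4,5): only reaches (3,5)(W), (0,5)(W), (4,4)(W), (4,3)(W), (4,1)(W), all W → L
(5,0): only reaches (4,0)(W), (1,0)(W), all W → L
(5,3): only reaches (4,3)(W), (1,3)(W), (5,2)(W), (5,1)(W), all W → L
(5,6): only reaches (4,6)(W), (1,6)(W), (5,5)(W), (5,4)(W), (5,2)(W), all W → L
(6,1): only reaches (5,1)(W), (2,1)(W), (6,0)(W), all W → L
(6,4): only reaches (5,4)(W), (2,4)(W), (6,3)(W), (6,2)(W), (6,0)(W), all W → L
(6,7): only reaches (5,7)(W), (2,7)(W), (6,6)(W), (6,5)(W), (6,3)(W), all W → L
(7,0): only reaches (6,0)(W), (3,0)(W), all W → L
(7,3): only reaches (6,3)(W), (3,3)(W), (7,2)(W), (7,1)(W), all W → L
(7,6): only reaches (6,6)(W), (3,6)(W), (7,5)(W), (7,4)(W), (7,2)(W), all W → L
Every other cell has at least one move into one of the L cells above, so it is W.
(2,6): one of the L cells justified above, so L
(2,7): the move to (1,7) reaches an L cell, so W
(7,5): the move to (7,3) reaches an L cell, so W

(2,6): L, (2,7): W, (7,5): W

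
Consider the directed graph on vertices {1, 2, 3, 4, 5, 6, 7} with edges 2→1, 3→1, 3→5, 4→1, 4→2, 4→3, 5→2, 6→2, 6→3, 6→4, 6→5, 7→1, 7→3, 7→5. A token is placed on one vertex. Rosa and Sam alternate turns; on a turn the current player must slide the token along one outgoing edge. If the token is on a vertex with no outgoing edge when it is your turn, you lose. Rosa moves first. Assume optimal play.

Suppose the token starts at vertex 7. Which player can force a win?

Compute win/loss labels from the base case upward. A position with no move is L. Any other position is W if it can reach an L in one move, else L.
Every edge goes from a vertex to one that appears earlier in the order 1, 2, 5, 3, 4, 7, 6, so processing vertices in that order labels each vertex after all of its successors.
1: no outgoing edge → L
2: W (go to 1, an L position)
5: L (sole option 2(W) is W)
3: W (go to 5, an L position)
4: W (go to 1, an L position)
7: W (go to 5, an L position)
6: W (go to 5, an L position)
From 7 Rosa can move to 5, reaching an L position.

Rosa wins.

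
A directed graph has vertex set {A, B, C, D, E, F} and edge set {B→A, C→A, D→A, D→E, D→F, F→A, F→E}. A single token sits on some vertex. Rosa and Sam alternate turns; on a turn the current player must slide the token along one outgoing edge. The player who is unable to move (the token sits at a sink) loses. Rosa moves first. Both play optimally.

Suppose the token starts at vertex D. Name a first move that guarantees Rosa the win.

Move to E.

Positions with no move are L. A position that does have a move is losing for the player to move precisely when every available move leads to a winning position for the opponent. Fill in the labels:
Every edge goes from a vertex to one that appears earlier in the order A, E, C, F, D, B, so processing vertices in that order labels each vertex after all of its successors.
A: no outgoing edge → L
E: no outgoing edge → L
C: reaches L-position A → W
F: reaches L-position E → W
D: reaches L-position E → W
B: reaches L-position A → W
From D, the L positions reachable in one move are: E, A. Any move reaching one of these is winning.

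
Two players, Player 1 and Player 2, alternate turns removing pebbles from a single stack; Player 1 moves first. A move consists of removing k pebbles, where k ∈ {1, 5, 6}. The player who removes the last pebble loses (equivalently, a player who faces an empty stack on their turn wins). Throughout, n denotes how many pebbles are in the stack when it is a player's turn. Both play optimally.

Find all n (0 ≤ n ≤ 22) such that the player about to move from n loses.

Use the standard recursion: the mover wins at a terminal position; elsewhere, the mover wins exactly when some move hands the opponent an L position.
n=0: no move; the opponent has just taken the last pebble and therefore loses → W
n=1: L (sole option 0(W) is W)
n=2: W (go to 1, an L position)
n=3: L (sole option 2(W) is W)
n=4: W (go to 3, an L position)
n=5: L (options 4(W), 0(W) are all W)
n=6: W (go to 5, an L position)
n=7: W (go to 1, an L position)
n=8: W (go to 3, an L position)
n=9: W (go to 3, an L position)
n=10: W (go to 5, an L position)
n=11: W (go to 5, an L position)
n=12: L (options 11(W), 7(W), 6(W) are all W)
n=13: W (go to 12, an L position)
n=14: L (options 13(W), 9(W), 8(W) are all W)
n=15: W (go to 14, an L position)
n=16: L (options 15(W), 11(W), 10(W) are all W)
n=17: W (go to 16, an L position)
n=18: W (go to 12, an L position)
n=19: W (go to 14, an L position)
n=20: W (go to 14, an L position)
n=21: W (go to 16, an L position)
n=22: W (go to 16, an L position)
The losing starting values of n are exactly the entries labelled L in this table (6 of them).

1, 3, 5, 12, 14, 16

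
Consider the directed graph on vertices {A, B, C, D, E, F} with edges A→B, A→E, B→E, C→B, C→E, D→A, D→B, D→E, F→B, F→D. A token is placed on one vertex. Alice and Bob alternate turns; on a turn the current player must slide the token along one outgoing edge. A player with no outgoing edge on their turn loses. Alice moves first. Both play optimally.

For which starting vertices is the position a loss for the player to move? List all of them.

E, F

Label each position W (a win for the player to move) or L (a loss). A position with no legal move is L; any other position is W exactly when some move reaches an L, and L when every move reaches a W.
Every edge goes from a vertex to one that appears earlier in the order E, B, C, A, D, F, so processing vertices in that order labels each vertex after all of its successors.
E: no outgoing edge → L
B: W (go to E, an L position)
C: W (go to E, an L position)
A: W (go to E, an L position)
D: W (go to E, an L position)
F: L (options D(W), B(W) are all W)
Reading off the rows marked L gives the requested list; there are 2 such vertices.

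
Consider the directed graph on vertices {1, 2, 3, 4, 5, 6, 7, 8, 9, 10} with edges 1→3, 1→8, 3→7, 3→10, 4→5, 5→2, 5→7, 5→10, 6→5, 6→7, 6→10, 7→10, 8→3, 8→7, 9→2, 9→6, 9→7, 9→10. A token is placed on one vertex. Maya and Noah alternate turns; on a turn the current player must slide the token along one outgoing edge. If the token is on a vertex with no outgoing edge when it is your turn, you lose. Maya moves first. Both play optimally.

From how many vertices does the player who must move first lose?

4

Positions with no move are L. A position that does have a move is losing for the player to move precisely when every available move leads to a winning position for the opponent. Fill in the labels:
Every edge goes from a vertex to one that appears earlier in the order 10, 2, 7, 5, 6, 4, 3, 9, 8, 1, so processing vertices in that order labels each vertex after all of its successors.
10: no outgoing edge → L
2: no outgoing edge → L
7: reaches L-position 10 → W
5: reaches L-position 2 → W
6: reaches L-position 10 → W
4: only reaches 5(W), which is W → L
3: reaches L-position 10 → W
9: reaches L-position 2 → W
8: only reaches 3(W), 7(W), all W → L
1: reaches L-position 8 → W
The L vertices are 2, 4, 8, 10; that is 4 in all.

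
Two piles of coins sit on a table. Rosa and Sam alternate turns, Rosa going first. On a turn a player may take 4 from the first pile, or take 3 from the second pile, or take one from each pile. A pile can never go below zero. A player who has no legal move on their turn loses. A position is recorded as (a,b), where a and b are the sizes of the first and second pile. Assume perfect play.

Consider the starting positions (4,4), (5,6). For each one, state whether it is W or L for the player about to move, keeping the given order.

Build the W/L table. Terminal = L. A non-terminal position is W if it has a move to some L; otherwise it is L.
No move ever increases a pile, so every position that can arise here has a ≤ 5 and b ≤ 6; it is enough to label the cells with 0 ≤ a ≤ 5 and 0 ≤ b ≤ 6.
Every move lowers a or b (never raises either), so fill the grid row by row in increasing a, and left to right within a row: each cell's successors are then already labelled.
      b=0  b=1  b=2  b=3  b=4  b=5  b=6
a=0:    L    L    L    W    W    W    L
a=1:    L    W    W    W    L    L    L
a=2:    L    W    L    W    L    W    W
a=3:    L    W    L    W    L    W    L
a=4:    W    W    W    W    L    W    W
a=5:    W    L    L    L    W    W    W
Cells with no legal move (terminal, hence L): (0,0), (0,1), (0,2), (1,0), (2,0), (3,0).
The remaining L cells, each justified by listing all of its moves:
(0,6): only reaches (0,3)(W), which is W → L
(1,4): only reaches (1,1)(W), (0,3)(W), all W → L
(1,5): only reaches (1,2)(W), (0,4)(W), all W → L
(1,6): only reaches (1,3)(W), (0,5)(W), all W → L
(2,2): only reaches (1,1)(W), which is W → L
(2,4): only reaches (2,1)(W), (1,3)(W), all W → L
(3,2): only reaches (2,1)(W), which is W → L
(3,4): only reaches (3,1)(W), (2,3)(W), all W → L
(3,6): only reaches (3,3)(W), (2,5)(W), all W → L
(4,4): only reaches (0,4)(W), (4,1)(W), (3,3)(W), all W → L
(5,1): only reaches (1,1)(W), (4,0)(W), all W → L
(5,2): only reaches (1,2)(W), (4,1)(W), all W → L
(5,3): only reaches (1,3)(W), (5,0)(W), (4,2)(W), all W → L
Every other cell has at least one move into one of the L cells above, so it is W.
(4,4): one of the L cells justified above, so L
(5,6): the move to (1,6) reaches an L cell, so W

(4,4): L, (5,6): W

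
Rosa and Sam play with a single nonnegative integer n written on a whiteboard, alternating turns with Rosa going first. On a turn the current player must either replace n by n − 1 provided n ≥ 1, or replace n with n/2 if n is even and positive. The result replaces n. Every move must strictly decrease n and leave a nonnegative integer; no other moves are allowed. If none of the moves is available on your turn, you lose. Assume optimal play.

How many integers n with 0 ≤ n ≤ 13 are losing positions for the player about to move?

7

Classify positions by backward induction: terminal positions (no move available) are L. From any other position, the mover wins iff some move reaches an L.
n=0: no move → L
n=1: reaches L-position 0 → W
n=2: only reaches 1(W), which is W → L
n=3: reaches L-position 2 → W
n=4: reaches L-position 2 → W
n=5: only reaches 4(W), which is W → L
n=6: reaches L-position 5 → W
n=7: only reaches 6(W), which is W → L
n=8: reaches L-position 7 → W
n=9: only reaches 8(W), which is W → L
n=10: reaches L-position 5 → W
n=11: only reaches 10(W), which is W → L
n=12: reaches L-position 11 → W
n=13: only reaches 12(W), which is W → L
L entries with 0 ≤ n ≤ 13: n = 0, 2, 5, 7, 9, 11, 13; that makes 7.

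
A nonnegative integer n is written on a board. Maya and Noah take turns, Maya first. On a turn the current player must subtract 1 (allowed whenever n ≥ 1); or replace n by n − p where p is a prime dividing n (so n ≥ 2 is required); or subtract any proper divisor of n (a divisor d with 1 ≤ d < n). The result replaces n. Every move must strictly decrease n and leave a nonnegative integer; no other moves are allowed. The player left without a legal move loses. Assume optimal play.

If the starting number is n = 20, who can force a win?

Compute win/loss labels from the base case upward. A position with no move is L. Any other position is W if it can reach an L in one move, else L.
n=0: no move → L
n=1: →0(L), so W
n=2: →0(L), so W
n=3: →0(L), so W
n=4: →2(W), 3(W) — all W, so L
n=5: →0(L), so W
n=6: →4(L), so W
n=7: →0(L), so W
n=8: →4(L), so W
n=9: →6(W), 8(W) — all W, so L
n=10: →9(L), so W
n=11: →0(L), so W
n=12: →9(L), so W
n=13: →0(L), so W
n=14: →7(W), 12(W), 13(W) — all W, so L
n=15: →14(L), so W
n=16: →14(L), so W
n=17: →0(L), so W
n=18: →9(L), so W
n=19: →0(L), so W
n=20: →10(W), 15(W), 16(W), 18(W), 19(W) — all W, so L
The starting position 20 is L: whatever Maya does, the opponent receives a W position.

Noah wins.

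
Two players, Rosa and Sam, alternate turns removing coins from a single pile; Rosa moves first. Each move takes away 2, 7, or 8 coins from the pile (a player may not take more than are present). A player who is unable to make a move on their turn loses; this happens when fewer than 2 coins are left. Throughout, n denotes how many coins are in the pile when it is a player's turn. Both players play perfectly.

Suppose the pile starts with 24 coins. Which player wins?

Sam wins.

Label each position W (a win for the player to move) or L (a loss). A position with no legal move is L; any other position is W exactly when some move reaches an L, and L when every move reaches a W.
n=0: no move → L
n=1: no move → L
n=2: can move to 0, which is L ⇒ W
n=3: can move to 1, which is L ⇒ W
n=4: the only move is to 2(W), a W ⇒ L
n=5: the only move is to 3(W), a W ⇒ L
n=6: can move to 4, which is L ⇒ W
n=7: can move to 5, which is L ⇒ W
n=8: can move to 1, which is L ⇒ W
n=9: can move to 1, which is L ⇒ W
n=10: moves to 8(W), 3(W), 2(W); every one is W ⇒ L
n=11: can move to 4, which is L ⇒ W
n=12: can move to 10, which is L ⇒ W
n=13: can move to 5, which is L ⇒ W
n=14: moves to 12(W), 7(W), 6(W); every one is W ⇒ L
n=15: moves to 13(W), 8(W), 7(W); every one is W ⇒ L
n=16: can move to 14, which is L ⇒ W
n=17: can move to 15, which is L ⇒ W
n=18: can move to 10, which is L ⇒ W
n=19: moves to 17(W), 12(W), 11(W); every one is W ⇒ L
n=20: moves to 18(W), 13(W), 12(W); every one is W ⇒ L
n=21: can move to 19, which is L ⇒ W
n=22: can move to 20, which is L ⇒ W
n=23: can move to 15, which is L ⇒ W
n=24: moves to 22(W), 17(W), 16(W); every one is W ⇒ L
The starting position 24 is L: whatever Rosa does, the opponent receives a W position.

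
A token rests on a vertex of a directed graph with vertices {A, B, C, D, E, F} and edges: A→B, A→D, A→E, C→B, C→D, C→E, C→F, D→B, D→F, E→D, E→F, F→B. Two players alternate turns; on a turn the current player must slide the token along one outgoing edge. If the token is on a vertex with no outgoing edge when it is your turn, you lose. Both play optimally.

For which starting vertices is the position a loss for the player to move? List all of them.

B, E

Use the standard recursion: the mover loses at a terminal position; elsewhere, the mover wins exactly when some move hands the opponent an L position.
Every edge goes from a vertex to one that appears earlier in the order B, F, D, E, C, A, so processing vertices in that order labels each vertex after all of its successors.
B: no outgoing edge → L
F: can move to B, which is L ⇒ W
D: can move to B, which is L ⇒ W
E: moves to D(W), F(W); every one is W ⇒ L
C: can move to E, which is L ⇒ W
A: can move to E, which is L ⇒ W
Reading off the rows marked L gives the requested list; there are 2 such vertices.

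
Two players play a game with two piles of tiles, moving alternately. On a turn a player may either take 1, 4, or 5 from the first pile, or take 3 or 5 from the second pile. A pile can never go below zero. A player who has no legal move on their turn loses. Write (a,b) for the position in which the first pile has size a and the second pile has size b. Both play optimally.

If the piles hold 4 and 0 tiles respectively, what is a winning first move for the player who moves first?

Classify positions by backward induction: terminal positions (no move available) are L. From any other position, the mover wins iff some move reaches an L.
No move ever increases a pile, so every position that can arise here has a ≤ 4 and b ≤ 0; it is enough to label the cells with 0 ≤ a ≤ 4 and 0 ≤ b ≤ 0.
Every move lowers a or b (never raises either), so fill the grid row by row in increasing a, and left to right within a row: each cell's successors are then already labelled.
      b=0
a=0:    L
a=1:    W
a=2:    L
a=3:    W
a=4:    W
Cells with no legal move (terminal, hence L): (0,0).
The remaining L cells, each justified by listing all of its moves:
(2,0): the only move is to (1,0)(W), a W ⇒ L
Every other cell has at least one move into one of the L cells above, so it is W.
From (4,0), the L positions reachable in one move are: (0,0).

Move to (0,0).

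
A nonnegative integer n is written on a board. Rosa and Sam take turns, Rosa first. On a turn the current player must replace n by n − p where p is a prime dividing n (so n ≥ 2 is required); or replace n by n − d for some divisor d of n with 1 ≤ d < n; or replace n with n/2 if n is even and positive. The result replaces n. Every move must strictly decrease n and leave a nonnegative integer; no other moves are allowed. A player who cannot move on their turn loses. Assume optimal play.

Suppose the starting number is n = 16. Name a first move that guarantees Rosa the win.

Move to 14.

Use the standard recursion: the mover loses at a terminal position; elsewhere, the mover wins exactly when some move hands the opponent an L position.
n=0: no move → L
n=1: no move → L
n=2: reaches L-position 0 → W
n=3: reaches L-position 0 → W
n=4: only reaches 2(W), 3(W), all W → L
n=5: reaches L-position 0 → W
n=6: reaches L-position 4 → W
n=7: reaches L-position 0 → W
n=8: reaches L-position 4 → W
n=9: only reaches 6(W), 8(W), all W → L
n=10: reaches L-position 9 → W
n=11: reaches L-position 0 → W
n=12: reaches L-position 9 → W
n=13: reaches L-position 0 → W
n=14: only reaches 7(W), 12(W), 13(W), all W → L
n=15: reaches L-position 14 → W
n=16: reaches L-position 14 → W
From 16, the L positions reachable in one move are: 14.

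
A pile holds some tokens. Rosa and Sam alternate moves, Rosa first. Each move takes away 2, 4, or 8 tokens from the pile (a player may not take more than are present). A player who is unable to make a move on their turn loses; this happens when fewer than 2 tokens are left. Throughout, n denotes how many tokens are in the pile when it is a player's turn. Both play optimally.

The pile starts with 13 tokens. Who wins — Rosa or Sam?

Sam wins.

Use the standard recursion: the mover loses at a terminal position; elsewhere, the mover wins exactly when some move hands the opponent an L position.
n=0: no move → L
n=1: no move → L
n=2: reaches L-position 0 → W
n=3: reaches L-position 1 → W
n=4: reaches L-position 0 → W
n=5: reaches L-position 1 → W
n=6: only reaches 4(W), 2(W), all W → L
n=7: only reaches 5(W), 3(W), all W → L
n=8: reaches L-position 6 → W
n=9: reaches L-position 7 → W
n=10: reaches L-position 6 → W
n=11: reaches L-position 7 → W
n=12: only reaches 10(W), 8(W), 4(W), all W → L
n=13: only reaches 11(W), 9(W), 5(W), all W → L
Every move from 13 reaches a W position, so the mover loses.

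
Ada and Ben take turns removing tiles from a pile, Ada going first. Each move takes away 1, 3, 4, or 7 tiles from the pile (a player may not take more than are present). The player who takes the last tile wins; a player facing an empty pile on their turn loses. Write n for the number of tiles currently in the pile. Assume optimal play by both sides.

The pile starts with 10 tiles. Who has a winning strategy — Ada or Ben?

Label each position W (a win for the player to move) or L (a loss). A position with no legal move is L; any other position is W exactly when some move reaches an L, and L when every move reaches a W.
n=0: no move → L
n=1: can move to 0, which is L ⇒ W
n=2: the only move is to 1(W), a W ⇒ L
n=3: can move to 2, which is L ⇒ W
n=4: can move to 0, which is L ⇒ W
n=5: can move to 2, which is L ⇒ W
n=6: can move to 2, which is L ⇒ W
n=7: can move to 0, which is L ⇒ W
n=8: moves to 7(W), 5(W), 4(W), 1(W); every one is W ⇒ L
n=9: can move to 8, which is L ⇒ W
n=10: moves to 9(W), 7(W), 6(W), 3(W); every one is W ⇒ L
Every move from 10 reaches a W position, so the mover loses.

Ben wins.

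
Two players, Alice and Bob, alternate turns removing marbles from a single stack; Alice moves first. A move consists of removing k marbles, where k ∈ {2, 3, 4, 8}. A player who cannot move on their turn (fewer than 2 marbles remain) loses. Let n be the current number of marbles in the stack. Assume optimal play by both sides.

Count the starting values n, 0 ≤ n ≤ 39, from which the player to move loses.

Build the W/L table. Terminal = L. A non-terminal position is W if it has a move to some L; otherwise it is L.
n=0: no move → L
n=1: no move → L
n=2: reaches L-position 0 → W
n=3: reaches L-position 1 → W
n=4: reaches L-position 1 → W
n=5: reaches L-position 1 → W
n=6: only reaches 4(W), 3(W), 2(W), all W → L
n=7: only reaches 5(W), 4(W), 3(W), all W → L
n=8: reaches L-position 6 → W
n=9: reaches L-position 7 → W
n=10: reaches L-position 7 → W
n=11: reaches L-position 7 → W
n=12: only reaches 10(W), 9(W), 8(W), 4(W), all W → L
n=13: only reaches 11(W), 10(W), 9(W), 5(W), all W → L
n=14: reaches L-position 12 → W
n=15: reaches L-position 13 → W
n=16: reaches L-position 13 → W
n=17: reaches L-position 13 → W
n=18: only reaches 16(W), 15(W), 14(W), 10(W), all W → L
n=19: only reaches 17(W), 16(W), 15(W), 11(W), all W → L
n=20: reaches L-position 18 → W
n=21: reaches L-position 19 → W
n=22: reaches L-position 19 → W
n=23: reaches L-position 19 → W
n=24: only reaches 22(W), 21(W), 20(W), 16(W), all W → L
n=25: only reaches 23(W), 22(W), 21(W), 17(W), all W → L
n=26: reaches L-position 24 → W
n=27: reaches L-position 25 → W
n=28: reaches L-position 25 → W
n=29: reaches L-position 25 → W
n=30: only reaches 28(W), 27(W), 26(W), 22(W), all W → L
n=31: only reaches 29(W), 28(W), 27(W), 23(W), all W → L
n=32: reaches L-position 30 → W
n=33: reaches L-position 31 → W
n=34: reaches L-position 31 → W
n=35: reaches L-position 31 → W
n=36: only reaches 34(W), 33(W), 32(W), 28(W), all W → L
n=37: only reaches 35(W), 34(W), 33(W), 29(W), all W → L
n=38: reaches L-position 36 → W
n=39: reaches L-position 37 → W
L entries with 0 ≤ n ≤ 39: n = 0, 1, 6, 7, 12, 13, 18, 19, 24, 25, 30, 31, 36, 37; that makes 14.

14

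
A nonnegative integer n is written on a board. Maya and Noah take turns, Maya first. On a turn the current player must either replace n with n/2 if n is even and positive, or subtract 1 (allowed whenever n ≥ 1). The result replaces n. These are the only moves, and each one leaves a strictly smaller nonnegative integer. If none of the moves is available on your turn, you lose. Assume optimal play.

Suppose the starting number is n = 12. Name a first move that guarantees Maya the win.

Move to 11.

Compute win/loss labels from the base case upward. A position with no move is L. Any other position is W if it can reach an L in one move, else L.
n=0: no move → L
n=1: →0(L), so W
n=2: →1(W) only, which is W, so L
n=3: →2(L), so W
n=4: →2(L), so W
n=5: →4(W) only, which is W, so L
n=6: →5(L), so W
n=7: →6(W) only, which is W, so L
n=8: →7(L), so W
n=9: →8(W) only, which is W, so L
n=10: →5(L), so W
n=11: →10(W) only, which is W, so L
n=12: →11(L), so W
From 12, the L positions reachable in one move are: 11.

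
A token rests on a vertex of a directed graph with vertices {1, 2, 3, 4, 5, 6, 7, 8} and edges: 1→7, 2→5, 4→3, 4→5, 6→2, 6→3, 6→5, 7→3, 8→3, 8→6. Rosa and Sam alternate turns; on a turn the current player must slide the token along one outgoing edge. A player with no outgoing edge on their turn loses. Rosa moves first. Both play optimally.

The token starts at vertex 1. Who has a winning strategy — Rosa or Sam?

Sam wins.

Positions with no move are L. A position that does have a move is losing for the player to move precisely when every available move leads to a winning position for the opponent. Fill in the labels:
Every edge goes from a vertex to one that appears earlier in the order 5, 3, 2, 7, 6, 4, 1, 8, so processing vertices in that order labels each vertex after all of its successors.
5: no outgoing edge → L
3: no outgoing edge → L
2: →5(L), so W
7: →3(L), so W
6: →3(L), so W
4: →3(L), so W
1: →7(W) only, which is W, so L
8: →3(L), so W
Every move from 1 reaches a W position, so the mover loses.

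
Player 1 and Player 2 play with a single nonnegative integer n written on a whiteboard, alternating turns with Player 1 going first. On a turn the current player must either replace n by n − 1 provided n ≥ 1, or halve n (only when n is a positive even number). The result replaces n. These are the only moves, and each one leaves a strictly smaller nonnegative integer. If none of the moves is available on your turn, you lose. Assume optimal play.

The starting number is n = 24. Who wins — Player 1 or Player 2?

Player 1 wins.

Work bottom-up. With no move the player to move loses. Otherwise the position is W if at least one move leads to an L position for the opponent, and L if every move leads to a W.
n=0: no move → L
n=1: can move to 0, which is L ⇒ W
n=2: the only move is to 1(W), a W ⇒ L
n=3: can move to 2, which is L ⇒ W
n=4: can move to 2, which is L ⇒ W
n=5: the only move is to 4(W), a W ⇒ L
n=6: can move to 5, which is L ⇒ W
n=7: the only move is to 6(W), a W ⇒ L
n=8: can move to 7, which is L ⇒ W
n=9: the only move is to 8(W), a W ⇒ L
n=10: can move to 5, which is L ⇒ W
n=11: the only move is to 10(W), a W ⇒ L
n=12: can move to 11, which is L ⇒ W
n=13: the only move is to 12(W), a W ⇒ L
n=14: can move to 7, which is L ⇒ W
n=15: the only move is to 14(W), a W ⇒ L
n=16: can move to 15, which is L ⇒ W
n=17: the only move is to 16(W), a W ⇒ L
n=18: can move to 9, which is L ⇒ W
n=19: the only move is to 18(W), a W ⇒ L
n=20: can move to 19, which is L ⇒ W
n=21: the only move is to 20(W), a W ⇒ L
n=22: can move to 11, which is L ⇒ W
n=23: the only move is to 22(W), a W ⇒ L
n=24: can move to 23, which is L ⇒ W
From 24 Player 1 can move to 23, reaching an L position.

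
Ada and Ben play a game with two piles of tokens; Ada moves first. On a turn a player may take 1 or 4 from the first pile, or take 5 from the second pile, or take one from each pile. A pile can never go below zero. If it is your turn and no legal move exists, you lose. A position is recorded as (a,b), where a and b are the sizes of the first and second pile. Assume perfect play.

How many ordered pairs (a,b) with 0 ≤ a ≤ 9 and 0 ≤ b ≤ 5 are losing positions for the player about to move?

Build the W/L table. Terminal = L. A non-terminal position is W if it has a move to some L; otherwise it is L.
Every move lowers a or b (never raises either), so fill the grid row by row in increasing a, and left to right within a row: each cell's successors are then already labelled.
      b=0  b=1  b=2  b=3  b=4  b=5
a=0:    L    L    L    L    L    W
a=1:    W    W    W    W    W    W
a=2:    L    L    L    L    L    W
a=3:    W    W    W    W    W    W
a=4:    W    W    W    W    W    L
a=5:    L    L    L    L    L    W
a=6:    W    W    W    W    W    W
a=7:    L    L    L    L    L    W
a=8:    W    W    W    W    W    W
a=9:    W    W    W    W    W    L
Cells with no legal move (terminal, hence L): (0,0), (0,1), (0,2), (0,3), (0,4).
The remaining L cells, each justified by listing all of its moves:
(2,0): the only move is to (1,0)(W), a W ⇒ L
(2,1): moves to (1,1)(W), (1,0)(W); every one is W ⇒ L
(2,2): moves to (1,2)(W), (1,1)(W); every one is W ⇒ L
(2,3): moves to (1,3)(W), (1,2)(W); every one is W ⇒ L
(2,4): moves to (1,4)(W), (1,3)(W); every one is W ⇒ L
(4,5): moves to (3,5)(W), (0,5)(W), (4,0)(W), (3,4)(W); every one is W ⇒ L
(5,0): moves to (4,0)(W), (1,0)(W); every one is W ⇒ L
(5,1): moves to (4,1)(W), (1,1)(W), (4,0)(W); every one is W ⇒ L
(5,2): moves to (4,2)(W), (1,2)(W), (4,1)(W); every one is W ⇒ L
(5,3): moves to (4,3)(W), (1,3)(W), (4,2)(W); every one is W ⇒ L
(5,4): moves to (4,4)(W), (1,4)(W), (4,3)(W); every one is W ⇒ L
(7,0): moves to (6,0)(W), (3,0)(W); every one is W ⇒ L
(7,1): moves to (6,1)(W), (3,1)(W), (6,0)(W); every one is W ⇒ L
(7,2): moves to (6,2)(W), (3,2)(W), (6,1)(W); every one is W ⇒ L
(7,3): moves to (6,3)(W), (3,3)(W), (6,2)(W); every one is W ⇒ L
(7,4): moves to (6,4)(W), (3,4)(W), (6,3)(W); every one is W ⇒ L
(9,5): moves to (8,5)(W), (5,5)(W), (9,0)(W), (8,4)(W); every one is W ⇒ L
Every other cell has at least one move into one of the L cells above, so it is W.
L cells per row: a=0: 5, a=1: 0, a=2: 5, a=3: 0, a=4: 1, a=5: 5, a=6: 0, a=7: 5, a=8: 0, a=9: 1; total 22.

22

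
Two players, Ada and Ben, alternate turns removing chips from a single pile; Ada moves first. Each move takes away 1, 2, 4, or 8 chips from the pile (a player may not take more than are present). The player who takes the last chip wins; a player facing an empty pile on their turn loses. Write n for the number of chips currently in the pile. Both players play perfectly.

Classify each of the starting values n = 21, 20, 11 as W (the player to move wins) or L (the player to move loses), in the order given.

21: L, 20: W, 11: W

Work bottom-up. With no move the player to move loses. Otherwise the position is W if at least one move leads to an L position for the opponent, and L if every move leads to a W.
n=0: no move → L
n=1: reaches L-position 0 → W
n=2: reaches L-position 0 → W
n=3: only reaches 2(W), 1(W), all W → L
n=4: reaches L-position 3 → W
n=5: reaches L-position 3 → W
n=6: only reaches 5(W), 4(W), 2(W), all W → L
n=7: reaches L-position 6 → W
n=8: reaches L-position 6 → W
n=9: only reaches 8(W), 7(W), 5(W), 1(W), all W → L
n=10: reaches L-position 9 → W
n=11: reaches L-position 9 → W
n=12: only reaches 11(W), 10(W), 8(W), 4(W), all W → L
n=13: reaches L-position 12 → W
n=14: reaches L-position 12 → W
n=15: only reaches 14(W), 13(W), 11(W), 7(W), all W → L
n=16: reaches L-position 15 → W
n=17: reaches L-position 15 → W
n=18: only reaches 17(W), 16(W), 14(W), 10(W), all W → L
n=19: reaches L-position 18 → W
n=20: reaches L-position 18 → W
n=21: only reaches 20(W), 19(W), 17(W), 13(W), all W → L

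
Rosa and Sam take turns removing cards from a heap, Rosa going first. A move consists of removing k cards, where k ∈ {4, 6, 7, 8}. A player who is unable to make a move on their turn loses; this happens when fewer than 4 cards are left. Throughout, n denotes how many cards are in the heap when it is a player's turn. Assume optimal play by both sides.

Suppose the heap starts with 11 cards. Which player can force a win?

Classify positions by backward induction: terminal positions (no move available) are L. From any other position, the mover wins iff some move reaches an L.
n=0: no move → L
n=1: no move → L
n=2: no move → L
n=3: no move → L
n=4: reaches L-position 0 → W
n=5: reaches L-position 1 → W
n=6: reaches L-position 2 → W
n=7: reaches L-position 3 → W
n=8: reaches L-position 2 → W
n=9: reaches L-position 3 → W
n=10: reaches L-position 3 → W
n=11: reaches L-position 3 → W
The starting position 11 is W: Rosa should remove 8, leaving 3, handing over an L position.

Rosa wins.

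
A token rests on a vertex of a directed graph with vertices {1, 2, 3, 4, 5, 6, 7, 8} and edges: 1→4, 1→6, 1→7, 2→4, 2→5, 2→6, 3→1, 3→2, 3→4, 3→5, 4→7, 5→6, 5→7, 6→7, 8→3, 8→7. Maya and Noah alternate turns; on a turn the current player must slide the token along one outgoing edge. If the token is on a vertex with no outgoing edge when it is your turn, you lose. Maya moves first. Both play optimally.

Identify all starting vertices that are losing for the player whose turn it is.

Build the W/L table. Terminal = L. A non-terminal position is W if it has a move to some L; otherwise it is L.
Every edge goes from a vertex to one that appears earlier in the order 7, 6, 4, 1, 5, 2, 3, 8, so processing vertices in that order labels each vertex after all of its successors.
7: no outgoing edge → L
6: reaches L-position 7 → W
4: reaches L-position 7 → W
1: reaches L-position 7 → W
5: reaches L-position 7 → W
2: only reaches 5(W), 4(W), 6(W), all W → L
3: reaches L-position 2 → W
8: reaches L-position 7 → W
The losing starting vertices are exactly the entries labelled L in this table (2 of them).

2, 7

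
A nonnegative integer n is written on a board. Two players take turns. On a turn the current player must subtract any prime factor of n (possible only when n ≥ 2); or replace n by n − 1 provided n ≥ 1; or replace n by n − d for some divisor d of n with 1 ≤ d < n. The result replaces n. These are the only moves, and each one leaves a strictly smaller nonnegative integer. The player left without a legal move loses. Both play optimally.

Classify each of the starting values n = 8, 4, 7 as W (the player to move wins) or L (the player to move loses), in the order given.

8: W, 4: L, 7: W

Compute win/loss labels from the base case upward. A position with no move is L. Any other position is W if it can reach an L in one move, else L.
n=0: no move → L
n=1: reaches L-position 0 → W
n=2: reaches L-position 0 → W
n=3: reaches L-position 0 → W
n=4: only reaches 2(W), 3(W), all W → L
n=5: reaches L-position 0 → W
n=6: reaches L-position 4 → W
n=7: reaches L-position 0 → W
n=8: reaches L-position 4 → W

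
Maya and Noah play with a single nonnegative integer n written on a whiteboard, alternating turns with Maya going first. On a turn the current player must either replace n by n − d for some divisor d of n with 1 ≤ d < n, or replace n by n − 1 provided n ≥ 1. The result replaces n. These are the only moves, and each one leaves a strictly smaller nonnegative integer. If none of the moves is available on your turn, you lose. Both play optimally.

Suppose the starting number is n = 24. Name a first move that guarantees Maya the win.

Move to 21.

Build the W/L table. Terminal = L. A non-terminal position is W if it has a move to some L; otherwise it is L.
n=0: no move → L
n=1: W (go to 0, an L position)
n=2: L (sole option 1(W) is W)
n=3: W (go to 2, an L position)
n=4: W (go to 2, an L position)
n=5: L (sole option 4(W) is W)
n=6: W (go to 5, an L position)
n=7: L (sole option 6(W) is W)
n=8: W (go to 7, an L position)
n=9: L (options 6(W), 8(W) are all W)
n=10: W (go to 5, an L position)
n=11: L (sole option 10(W) is W)
n=12: W (go to 9, an L position)
n=13: L (sole option 12(W) is W)
n=14: W (go to 7, an L position)
n=15: L (options 10(W), 12(W), 14(W) are all W)
n=16: W (go to 15, an L position)
n=17: L (sole option 16(W) is W)
n=18: W (go to 9, an L position)
n=19: L (sole option 18(W) is W)
n=20: W (go to 15, an L position)
n=21: L (options 14(W), 18(W), 20(W) are all W)
n=22: W (go to 11, an L position)
n=23: L (sole option 22(W) is W)
n=24: W (go to 21, an L position)
From 24, the L positions reachable in one move are: 21, 23. Any move reaching one of these is winning.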